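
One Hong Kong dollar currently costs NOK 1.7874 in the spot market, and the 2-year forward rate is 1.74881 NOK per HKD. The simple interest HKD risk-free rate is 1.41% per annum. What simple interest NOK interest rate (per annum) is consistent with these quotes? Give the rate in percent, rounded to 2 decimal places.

T = 2 years.
F/S = 1.74881/1.7874 = 0.9784100 = (growth of NOK) / (growth of HKD).
The HKD side grows by 1 + 0.0141×2 = 1.028200.
That pins the NOK growth at 1.0060012.
(1.0060012 − 1)/T = 0.003001, i.e. 0.30%.

0.30%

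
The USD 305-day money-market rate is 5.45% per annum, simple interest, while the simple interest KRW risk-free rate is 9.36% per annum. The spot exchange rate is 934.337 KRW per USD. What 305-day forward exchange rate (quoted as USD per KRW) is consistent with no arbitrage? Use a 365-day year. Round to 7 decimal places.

T = 305/365 years.
KRW accumulates by 1 + 0.0936×305/365 = 1.0782137.
USD accumulates by 1 + 0.0545×305/365 = 1.0455411.
CIP: F = S · (grow KRW)/(grow USD) = 934.337 × 1.0782137/1.0455411 = 963.5345 KRW per USD.
Invert for USD per KRW: 1 / 963.5345 = 0.0010378.

0.0010378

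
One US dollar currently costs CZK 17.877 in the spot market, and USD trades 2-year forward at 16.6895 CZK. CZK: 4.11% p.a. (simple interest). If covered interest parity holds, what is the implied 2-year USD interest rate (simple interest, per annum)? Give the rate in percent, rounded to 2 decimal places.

7.96%

T = 2 years.
CIP gives F = S · g_CZK/g_USD, so g_CZK/g_USD = 16.6895/17.877 = 0.9335739.
The CZK side grows by 1 + 0.0411×2 = 1.082200.
That pins the USD growth at 1.1592012.
r = (1.1592012 − 1)/2 = 0.079601 → 7.96%.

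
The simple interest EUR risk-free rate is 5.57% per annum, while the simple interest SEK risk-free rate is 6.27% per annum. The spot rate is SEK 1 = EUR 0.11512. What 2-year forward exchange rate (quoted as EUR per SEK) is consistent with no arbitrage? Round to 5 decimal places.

T = 2 years.
EUR growth factor: 1 + 0.0557×2 = 1.111400.
SEK accumulates by 1 + 0.0627×2 = 1.125400.
Forward (EUR per SEK) = 0.11512 × 1.111400 / 1.125400 = 0.1136879.

0.11369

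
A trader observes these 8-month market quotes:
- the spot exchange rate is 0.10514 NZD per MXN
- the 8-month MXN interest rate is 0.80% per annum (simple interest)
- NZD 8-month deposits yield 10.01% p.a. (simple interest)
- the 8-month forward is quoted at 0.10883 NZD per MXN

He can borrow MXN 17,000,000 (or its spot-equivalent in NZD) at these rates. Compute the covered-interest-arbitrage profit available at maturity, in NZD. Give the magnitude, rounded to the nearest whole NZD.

NZD 46,681

T = 8/12 years.
Route A — deposit MXN, sell forward: 17,000,000 × 1.005333333 × 0.10883 = NZD 1,859,977.25.
Route B — convert at spot, deposit NZD: 17,000,000 × 0.10514 × 1.066733333 = NZD 1,906,657.82.
The quoted forward undervalues MXN, so borrow MXN, convert to NZD at spot, deposit the NZD at 10.01%, and buy MXN forward at 0.10883 to cover the loan.
Arbitrage profit = |1,859,977.25 − 1,906,657.82| = NZD 46,681.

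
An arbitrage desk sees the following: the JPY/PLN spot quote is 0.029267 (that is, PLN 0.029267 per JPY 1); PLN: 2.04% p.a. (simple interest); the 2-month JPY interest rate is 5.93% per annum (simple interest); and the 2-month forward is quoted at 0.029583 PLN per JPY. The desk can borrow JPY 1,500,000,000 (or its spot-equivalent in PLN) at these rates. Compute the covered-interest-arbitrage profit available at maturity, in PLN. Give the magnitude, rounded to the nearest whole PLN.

T = 2/12 years.
Route A — deposit JPY, sell forward: 1,500,000,000 × 1.0098833333 × 0.029583 = PLN 44,813,067.97.
Route B — convert at spot, deposit PLN: 1,500,000,000 × 0.029267 × 1.003400 = PLN 44,049,761.70.
The quoted forward overvalues JPY, so borrow PLN, buy JPY at spot, deposit the JPY at 5.93%, and sell the proceeds forward at 0.029583.
Profit = 44,813,067.97 − 44,049,761.70 = PLN 763,306.

PLN 763,306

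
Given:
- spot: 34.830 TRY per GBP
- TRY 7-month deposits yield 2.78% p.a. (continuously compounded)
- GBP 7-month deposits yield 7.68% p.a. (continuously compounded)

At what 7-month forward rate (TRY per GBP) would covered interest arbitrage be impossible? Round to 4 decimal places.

33.8485

T = 7/12 years.
Growth of 1 TRY over T: e^(0.0278×7/12) = 1.01634887.
Growth of 1 GBP over T: e^(0.0768×7/12) = 1.04581868.
So F = 34.83 × 1.01634887 / 1.04581868 = 33.848536 (TRY/GBP).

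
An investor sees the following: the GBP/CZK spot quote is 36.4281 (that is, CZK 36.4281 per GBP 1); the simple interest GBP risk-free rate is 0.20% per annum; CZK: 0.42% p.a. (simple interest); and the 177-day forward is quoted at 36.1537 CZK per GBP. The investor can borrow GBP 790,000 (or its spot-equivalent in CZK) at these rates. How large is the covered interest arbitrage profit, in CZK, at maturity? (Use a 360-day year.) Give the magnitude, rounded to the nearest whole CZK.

CZK 248,118

T = 177/360 years.
Keep in GBP, deliver into the forward: 790,000·1.0009833333·36.1537 = CZK 28,589,508.40.
Swap to CZK now, deposit: 790,000·36.4281·1.002065 = CZK 28,837,625.98.
The quoted forward undervalues GBP, so borrow GBP, convert to CZK at spot, deposit the CZK at 0.42%, and buy GBP forward at 36.1537 to cover the loan.
Arbitrage profit = |28,589,508.40 − 28,837,625.98| = CZK 248,118.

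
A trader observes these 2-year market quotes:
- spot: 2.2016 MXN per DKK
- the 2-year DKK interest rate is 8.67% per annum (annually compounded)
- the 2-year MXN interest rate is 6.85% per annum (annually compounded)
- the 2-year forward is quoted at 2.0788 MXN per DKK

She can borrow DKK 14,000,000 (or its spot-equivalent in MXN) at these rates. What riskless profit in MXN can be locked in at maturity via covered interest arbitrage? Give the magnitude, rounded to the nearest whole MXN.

MXN 821,235

T = 2 years.
Invest the DKK and cover forward: 14,000,000 × 1.18091689 × 2.0788 = MXN 34,368,460.43.
Convert at spot and invest in MXN: 14,000,000 × 2.2016 × 1.14169225 = MXN 35,189,695.21.
The quoted forward undervalues DKK, so borrow DKK, convert to MXN at spot, deposit the MXN at 6.85%, and buy DKK forward at 2.0788 to cover the loan.
Arbitrage profit = |34,368,460.43 − 35,189,695.21| = MXN 821,235.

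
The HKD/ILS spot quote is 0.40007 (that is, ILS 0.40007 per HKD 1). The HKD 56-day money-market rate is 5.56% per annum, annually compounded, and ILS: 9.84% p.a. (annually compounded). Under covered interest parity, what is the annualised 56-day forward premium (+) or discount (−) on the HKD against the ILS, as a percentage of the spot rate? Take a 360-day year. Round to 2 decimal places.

T = 56/360 years.
No-arbitrage forward: 0.40007 × 1.0147067 / 1.0084525 = 0.40255115 ILS/HKD.
Annualised premium = (F − S)/S × (1/T) = (0.40255115 − 0.40007)/0.40007 ÷ (56/360) = 3.99%.

+3.99%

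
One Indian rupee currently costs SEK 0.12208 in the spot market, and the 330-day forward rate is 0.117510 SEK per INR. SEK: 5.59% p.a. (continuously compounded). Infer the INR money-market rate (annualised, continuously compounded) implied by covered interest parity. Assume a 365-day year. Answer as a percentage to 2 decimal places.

T = 330/365 years.
F/S = 0.11751/0.12208 = 0.9625655 = (growth of SEK) / (growth of INR).
SEK growth factor: e^(0.0559×330/365) = 1.0518386.
That pins the INR growth at 1.092745.
Take logs: ln 1.092745 / (330/365) = 0.098100, so 9.81%.

9.81%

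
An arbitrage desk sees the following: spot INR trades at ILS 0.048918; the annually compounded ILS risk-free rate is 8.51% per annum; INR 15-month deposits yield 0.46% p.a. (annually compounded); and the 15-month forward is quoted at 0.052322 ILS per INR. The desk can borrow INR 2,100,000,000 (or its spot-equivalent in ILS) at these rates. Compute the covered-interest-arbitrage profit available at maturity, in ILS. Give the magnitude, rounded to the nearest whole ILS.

T = 15/12 years.
Keep in INR, deliver into the forward: 2,100,000,000·1.00575330246·0.052322 = ILS 110,508,351.01.
Swap to ILS now, deposit: 2,100,000,000·0.048918·1.1074833465 = ILS 113,769,327.72.
The quoted forward undervalues INR, so borrow INR, convert to ILS at spot, deposit the ILS at 8.51%, and buy INR forward at 0.052322 to cover the loan.
Arbitrage profit = |110,508,351.01 − 113,769,327.72| = ILS 3,260,977.

ILS 3,260,977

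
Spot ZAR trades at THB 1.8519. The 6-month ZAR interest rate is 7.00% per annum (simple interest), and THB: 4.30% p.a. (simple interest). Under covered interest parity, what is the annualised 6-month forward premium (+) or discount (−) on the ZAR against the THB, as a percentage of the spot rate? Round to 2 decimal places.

-2.61%

T = 6/12 years.
CIP forward (THB per ZAR) = 1.8519 × 1.021500/1.035000 = 1.8277448.
Annualised premium = (F − S)/S × (1/T) = (1.8277448 − 1.8519)/1.8519 ÷ (6/12) = -2.61%.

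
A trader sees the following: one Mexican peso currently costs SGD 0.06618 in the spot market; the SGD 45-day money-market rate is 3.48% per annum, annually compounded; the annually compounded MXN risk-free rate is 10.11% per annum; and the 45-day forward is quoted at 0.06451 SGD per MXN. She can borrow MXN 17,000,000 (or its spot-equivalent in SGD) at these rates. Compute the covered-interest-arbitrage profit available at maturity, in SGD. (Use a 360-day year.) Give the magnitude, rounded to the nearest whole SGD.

T = 45/360 years.
Keep in MXN, deliver into the forward: 17,000,000·1.012111467·0.06451 = SGD 1,109,952.28.
Swap to SGD now, deposit: 17,000,000·0.06618·1.004285177 = SGD 1,129,881.08.
The quoted forward undervalues MXN, so borrow MXN, convert to SGD at spot, deposit the SGD at 3.48%, and buy MXN forward at 0.06451 to cover the loan.
Profit = 1,129,881.08 − 1,109,952.28 = SGD 19,929.

SGD 19,929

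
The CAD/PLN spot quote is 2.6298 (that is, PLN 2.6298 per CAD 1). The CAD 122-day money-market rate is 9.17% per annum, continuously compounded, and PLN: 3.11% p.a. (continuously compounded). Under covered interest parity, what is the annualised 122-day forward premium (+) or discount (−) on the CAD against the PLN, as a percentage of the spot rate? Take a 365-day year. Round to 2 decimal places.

-6.00%

T = 122/365 years.
No-arbitrage forward: 2.6298 × 1.0104493 / 1.031125 = 2.5770683 PLN/CAD.
Annualised premium = (F − S)/S × (1/T) = (2.5770683 − 2.6298)/2.6298 ÷ (122/365) = -6.00%.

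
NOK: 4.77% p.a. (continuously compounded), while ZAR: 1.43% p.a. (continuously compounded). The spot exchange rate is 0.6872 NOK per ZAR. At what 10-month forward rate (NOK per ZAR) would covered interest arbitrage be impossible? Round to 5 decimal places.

T = 10/12 years.
Growth of 1 NOK over T: e^(0.0477×10/12) = 1.0405506.
Growth of 1 ZAR over T: e^(0.0143×10/12) = 1.011988.
So F = 0.6872 × 1.0405506 / 1.011988 = 0.7065957 (NOK/ZAR).

0.70660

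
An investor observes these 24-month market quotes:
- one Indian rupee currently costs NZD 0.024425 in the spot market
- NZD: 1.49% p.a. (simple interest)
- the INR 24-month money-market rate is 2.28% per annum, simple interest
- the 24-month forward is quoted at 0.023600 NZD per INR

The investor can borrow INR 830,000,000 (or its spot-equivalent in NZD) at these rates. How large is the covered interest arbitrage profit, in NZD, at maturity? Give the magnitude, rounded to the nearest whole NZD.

T = 2 years.
Route A — deposit INR, sell forward: 830,000,000 × 1.045600 × 0.023600 = NZD 20,481,212.80.
Route B — convert at spot, deposit NZD: 830,000,000 × 0.024425 × 1.029800 = NZD 20,876,877.95.
The quoted forward undervalues INR, so borrow INR, convert to NZD at spot, deposit the NZD at 1.49%, and buy INR forward at 0.023600 to cover the loan.
The gap between the two covered legs is NZD 395,665.

NZD 395,665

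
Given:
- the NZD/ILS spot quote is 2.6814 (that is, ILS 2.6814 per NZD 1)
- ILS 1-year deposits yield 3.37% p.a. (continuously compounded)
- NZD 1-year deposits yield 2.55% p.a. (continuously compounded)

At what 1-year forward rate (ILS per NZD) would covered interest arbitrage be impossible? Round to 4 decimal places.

2.7035

T = 1 year.
ILS growth factor: e^(0.0337×1) = 1.0342743.
NZD accumulates by e^(0.0255×1) = 1.0258279.
Forward (ILS per NZD) = 2.6814 × 1.0342743 / 1.0258279 = 2.703478.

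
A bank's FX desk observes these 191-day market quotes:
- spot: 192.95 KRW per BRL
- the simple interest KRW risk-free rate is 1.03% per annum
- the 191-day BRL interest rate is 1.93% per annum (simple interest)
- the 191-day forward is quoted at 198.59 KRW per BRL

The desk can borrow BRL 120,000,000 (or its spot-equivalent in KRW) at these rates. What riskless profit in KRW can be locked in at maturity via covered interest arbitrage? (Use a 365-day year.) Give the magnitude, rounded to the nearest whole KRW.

KRW 792,681,134

T = 191/365 years.
Route A — deposit BRL, sell forward: 120,000,000 × 1.010099452055 × 198.59 = KRW 24,071,478,022.03.
Route B — convert at spot, deposit KRW: 120,000,000 × 192.95 × 1.005389863014 = KRW 23,278,796,888.23.
The quoted forward overvalues BRL, so borrow KRW, buy BRL at spot, deposit the BRL at 1.93%, and sell the proceeds forward at 198.59.
The gap between the two covered legs is KRW 792,681,134.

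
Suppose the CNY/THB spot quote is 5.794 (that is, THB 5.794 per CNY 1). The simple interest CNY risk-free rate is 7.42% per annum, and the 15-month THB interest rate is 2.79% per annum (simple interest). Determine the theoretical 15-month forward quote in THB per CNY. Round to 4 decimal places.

5.4871

T = 15/12 years.
THB accumulates by 1 + 0.0279×15/12 = 1.034875.
Growth of 1 CNY over T: 1 + 0.0742×15/12 = 1.092750.
CIP: F = S · (grow THB)/(grow CNY) = 5.794 × 1.034875/1.092750 = 5.487134 THB per CNY.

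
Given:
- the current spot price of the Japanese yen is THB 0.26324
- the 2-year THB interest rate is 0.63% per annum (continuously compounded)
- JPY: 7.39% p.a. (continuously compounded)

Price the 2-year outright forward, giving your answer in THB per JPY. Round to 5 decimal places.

T = 2 years.
Growth of 1 THB over T: e^(0.0063×2) = 1.0126797.
Growth of 1 JPY over T: e^(0.0739×2) = 1.159281.
Forward (THB per JPY) = 0.26324 × 1.0126797 / 1.159281 = 0.2299510.

0.22995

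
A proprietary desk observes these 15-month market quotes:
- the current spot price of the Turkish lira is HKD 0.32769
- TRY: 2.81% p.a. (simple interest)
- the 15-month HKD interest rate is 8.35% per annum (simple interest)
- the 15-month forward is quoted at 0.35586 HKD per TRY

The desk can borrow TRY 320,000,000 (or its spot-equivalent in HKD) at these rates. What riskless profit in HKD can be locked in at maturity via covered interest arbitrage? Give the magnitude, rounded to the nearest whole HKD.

T = 15/12 years.
Route A — deposit TRY, sell forward: 320,000,000 × 1.035125 × 0.35586 = HKD 117,875,066.40.
Route B — convert at spot, deposit HKD: 320,000,000 × 0.32769 × 1.104375 = HKD 115,805,646.00.
The quoted forward overvalues TRY, so borrow HKD, buy TRY at spot, deposit the TRY at 2.81%, and sell the proceeds forward at 0.35586.
The gap between the two covered legs is HKD 2,069,420.

HKD 2,069,420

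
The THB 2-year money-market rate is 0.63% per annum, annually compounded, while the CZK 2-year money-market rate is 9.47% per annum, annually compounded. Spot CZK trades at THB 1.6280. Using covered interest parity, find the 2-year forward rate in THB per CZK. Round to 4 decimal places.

1.3757

T = 2 years.
THB growth factor: (1 + 0.0063)^2 = 1.0126397.
CZK growth factor: (1 + 0.0947)^2 = 1.1983681.
Forward (THB per CZK) = 1.628 × 1.0126397 / 1.1983681 = 1.375685.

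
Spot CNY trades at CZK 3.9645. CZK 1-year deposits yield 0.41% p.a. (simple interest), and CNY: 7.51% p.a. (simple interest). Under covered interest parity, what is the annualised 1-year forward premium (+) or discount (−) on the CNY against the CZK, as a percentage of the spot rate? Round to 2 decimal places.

T = 1 year.
No-arbitrage forward: 3.9645 × 1.004100 / 1.075100 = 3.7026830 CZK/CNY.
Annualised premium = (F − S)/S × (1/T) = (3.7026830 − 3.9645)/3.9645 ÷ 1 = -6.60%.

-6.60%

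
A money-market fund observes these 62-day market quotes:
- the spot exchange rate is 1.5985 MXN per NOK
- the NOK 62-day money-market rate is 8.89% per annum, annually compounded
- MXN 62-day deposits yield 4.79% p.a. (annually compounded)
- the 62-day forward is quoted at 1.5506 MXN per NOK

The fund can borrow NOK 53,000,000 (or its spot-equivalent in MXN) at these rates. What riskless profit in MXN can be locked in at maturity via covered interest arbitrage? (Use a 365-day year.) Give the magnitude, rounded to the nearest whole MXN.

T = 62/365 years.
Invest the NOK and cover forward: 53,000,000 × 1.0145720472 × 1.5506 = MXN 83,379,357.07.
Convert at spot and invest in MXN: 53,000,000 × 1.5985 × 1.0079792439 = MXN 85,396,505.53.
The quoted forward undervalues NOK, so borrow NOK, convert to MXN at spot, deposit the MXN at 4.79%, and buy NOK forward at 1.5506 to cover the loan.
Arbitrage profit = |83,379,357.07 − 85,396,505.53| = MXN 2,017,148.

MXN 2,017,148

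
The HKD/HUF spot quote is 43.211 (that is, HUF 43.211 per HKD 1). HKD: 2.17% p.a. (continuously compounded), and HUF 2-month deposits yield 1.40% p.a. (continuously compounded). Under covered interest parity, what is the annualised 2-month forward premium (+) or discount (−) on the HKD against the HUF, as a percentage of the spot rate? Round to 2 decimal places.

-0.77%

T = 2/12 years.
F = S · g_HUF/g_HKD = 43.211 × 1.0023361/1.0036232 = 43.155584.
Annualised premium = (F − S)/S × (1/T) = (43.155584 − 43.211)/43.211 ÷ (2/12) = -0.77%.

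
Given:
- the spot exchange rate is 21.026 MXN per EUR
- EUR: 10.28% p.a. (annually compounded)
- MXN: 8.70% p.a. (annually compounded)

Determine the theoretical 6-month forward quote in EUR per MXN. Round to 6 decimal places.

T = 6/12 years.
MXN accumulates by (1 + 0.0870)^(6/12) = 1.0425929.
Growth of 1 EUR over T: (1 + 0.1028)^(6/12) = 1.0501428.
So F = 21.026 × 1.0425929 / 1.0501428 = 20.87484 (MXN/EUR).
Invert for EUR per MXN: 1 / 20.87484 = 0.047905.

0.047905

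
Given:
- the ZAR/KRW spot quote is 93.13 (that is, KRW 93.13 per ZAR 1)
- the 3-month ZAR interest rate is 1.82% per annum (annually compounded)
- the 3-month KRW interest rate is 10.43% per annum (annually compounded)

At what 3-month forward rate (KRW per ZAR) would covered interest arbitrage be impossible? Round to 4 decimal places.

T = 3/12 years.
KRW accumulates by (1 + 0.1043)^(3/12) = 1.02511306.
ZAR growth factor: (1 + 0.0182)^(3/12) = 1.00451927.
CIP: F = S · (grow KRW)/(grow ZAR) = 93.13 × 1.02511306/1.00451927 = 95.039271 KRW per ZAR.

95.0393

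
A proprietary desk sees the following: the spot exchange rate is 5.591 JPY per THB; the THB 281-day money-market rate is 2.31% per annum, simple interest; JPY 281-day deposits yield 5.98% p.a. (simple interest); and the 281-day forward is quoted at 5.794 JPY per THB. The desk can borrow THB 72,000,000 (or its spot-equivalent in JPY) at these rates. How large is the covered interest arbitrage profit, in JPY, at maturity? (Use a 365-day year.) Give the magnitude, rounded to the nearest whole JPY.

T = 281/365 years.
Invest the THB and cover forward: 72,000,000 × 1.01778383562 × 5.794 = JPY 424,586,847.14.
Convert at spot and invest in JPY: 72,000,000 × 5.591 × 1.04603780822 = JPY 421,084,611.77.
The quoted forward overvalues THB, so borrow JPY, buy THB at spot, deposit the THB at 2.31%, and sell the proceeds forward at 5.794.
Profit = 424,586,847.14 − 421,084,611.77 = JPY 3,502,235.

JPY 3,502,235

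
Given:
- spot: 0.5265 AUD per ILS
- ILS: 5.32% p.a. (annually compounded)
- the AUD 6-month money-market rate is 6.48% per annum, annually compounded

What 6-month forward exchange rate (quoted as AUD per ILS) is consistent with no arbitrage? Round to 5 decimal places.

T = 6/12 years.
AUD growth factor: (1 + 0.0648)^(6/12) = 1.0318915.
ILS accumulates by (1 + 0.0532)^(6/12) = 1.0262553.
Forward (AUD per ILS) = 0.5265 × 1.0318915 / 1.0262553 = 0.5293915.

0.52939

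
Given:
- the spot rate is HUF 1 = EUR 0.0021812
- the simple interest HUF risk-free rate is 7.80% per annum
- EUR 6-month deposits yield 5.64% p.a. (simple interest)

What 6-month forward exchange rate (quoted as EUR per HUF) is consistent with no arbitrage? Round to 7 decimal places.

0.0021585

T = 6/12 years.
EUR growth factor: 1 + 0.0564×6/12 = 1.028200.
Growth of 1 HUF over T: 1 + 0.0780×6/12 = 1.039000.
CIP: F = S · (grow EUR)/(grow HUF) = 0.0021812 × 1.028200/1.039000 = 0.002158527 EUR per HUF.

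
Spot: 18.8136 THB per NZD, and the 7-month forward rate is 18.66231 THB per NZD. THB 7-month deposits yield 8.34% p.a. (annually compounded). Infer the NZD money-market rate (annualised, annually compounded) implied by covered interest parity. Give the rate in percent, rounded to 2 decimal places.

9.85%

T = 7/12 years.
F/S = 18.66231/18.8136 = 0.9919585 = (growth of THB) / (growth of NZD).
THB growth factor: (1 + 0.0834)^(7/12) = 1.0478364.
That pins the NZD growth at 1.0563309.
r = 1.0563309^(12/7) − 1 = 0.098500 → 9.85%.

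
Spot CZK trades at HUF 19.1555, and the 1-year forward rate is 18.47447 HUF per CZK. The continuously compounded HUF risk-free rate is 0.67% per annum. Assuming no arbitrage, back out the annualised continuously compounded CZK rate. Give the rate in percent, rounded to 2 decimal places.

T = 1 year.
F/S = 18.47447/19.1555 = 0.9644473 = (growth of HUF) / (growth of CZK).
HUF growth factor: e^(0.0067×1) = 1.0067225.
That pins the CZK growth at 1.0438336.
r = ln(1.0438336)/1 = 0.042900 → 4.29%.

4.29%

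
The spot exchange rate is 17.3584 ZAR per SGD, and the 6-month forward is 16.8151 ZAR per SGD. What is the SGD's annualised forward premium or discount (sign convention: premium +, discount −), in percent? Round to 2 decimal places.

-6.26%

T = 6/12 years.
Period premium: (16.8151 − 17.3584)/17.3584 = -0.0312990.
Per annum: -0.0312990 / (6/12) = -0.062598 = -6.26%.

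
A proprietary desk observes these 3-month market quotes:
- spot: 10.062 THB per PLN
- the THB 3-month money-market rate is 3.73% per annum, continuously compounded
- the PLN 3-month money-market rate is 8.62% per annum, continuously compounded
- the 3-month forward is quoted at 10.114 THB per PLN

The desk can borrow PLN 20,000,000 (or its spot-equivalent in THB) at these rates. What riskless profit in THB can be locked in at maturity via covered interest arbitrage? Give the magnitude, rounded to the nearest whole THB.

T = 3/12 years.
Invest the PLN and cover forward: 20,000,000 × 1.02178387825 × 10.114 = THB 206,686,442.89.
Convert at spot and invest in THB: 20,000,000 × 10.062 × 1.00936861327 = THB 203,125,339.73.
The quoted forward overvalues PLN, so borrow THB, buy PLN at spot, deposit the PLN at 8.62%, and sell the proceeds forward at 10.114.
The gap between the two covered legs is THB 3,561,103.

THB 3,561,103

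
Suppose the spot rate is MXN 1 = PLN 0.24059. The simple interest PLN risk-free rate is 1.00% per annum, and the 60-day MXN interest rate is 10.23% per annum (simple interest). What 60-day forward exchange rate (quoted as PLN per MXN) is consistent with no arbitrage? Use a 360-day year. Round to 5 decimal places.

T = 60/360 years.
Growth of 1 PLN over T: 1 + 0.0100×60/360 = 1.0016667.
MXN accumulates by 1 + 0.1023×60/360 = 1.017050.
Forward (PLN per MXN) = 0.24059 × 1.0016667 / 1.017050 = 0.2369510.

0.23695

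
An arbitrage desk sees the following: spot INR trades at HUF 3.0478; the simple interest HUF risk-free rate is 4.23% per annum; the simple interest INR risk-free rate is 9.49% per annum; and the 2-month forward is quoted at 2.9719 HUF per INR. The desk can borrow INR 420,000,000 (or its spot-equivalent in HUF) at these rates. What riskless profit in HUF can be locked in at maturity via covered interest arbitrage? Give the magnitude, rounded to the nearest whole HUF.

HUF 21,160,204

T = 2/12 years.
Keep in INR, deliver into the forward: 420,000,000·1.015816666667·2.9719 = HUF 1,267,940,331.70.
Swap to HUF now, deposit: 420,000,000·3.0478·1.007050 = HUF 1,289,100,535.80.
The quoted forward undervalues INR, so borrow INR, convert to HUF at spot, deposit the HUF at 4.23%, and buy INR forward at 2.9719 to cover the loan.
Arbitrage profit = |1,267,940,331.70 − 1,289,100,535.80| = HUF 21,160,204.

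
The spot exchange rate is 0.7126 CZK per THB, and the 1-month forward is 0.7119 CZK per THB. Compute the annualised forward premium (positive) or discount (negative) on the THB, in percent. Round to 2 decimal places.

-1.18%

T = 1/12 years.
THB trades forward at -0.09823% vs spot over the period.
×(1/T) gives -1.18% p.a.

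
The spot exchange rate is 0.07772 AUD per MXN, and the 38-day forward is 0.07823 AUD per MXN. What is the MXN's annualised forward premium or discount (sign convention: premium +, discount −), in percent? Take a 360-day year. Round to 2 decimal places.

+6.22%

T = 38/360 years.
MXN trades forward at +0.65620% vs spot over the period.
Annualise by dividing by T: 0.0065620 / (38/360) = 0.062166 → 6.22%.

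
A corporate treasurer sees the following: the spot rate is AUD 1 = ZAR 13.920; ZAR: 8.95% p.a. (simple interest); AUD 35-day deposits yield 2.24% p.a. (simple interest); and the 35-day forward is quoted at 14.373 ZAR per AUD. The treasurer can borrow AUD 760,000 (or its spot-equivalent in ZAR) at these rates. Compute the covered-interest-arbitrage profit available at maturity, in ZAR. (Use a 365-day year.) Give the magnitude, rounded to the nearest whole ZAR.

ZAR 276,950

T = 35/365 years.
Invest the AUD and cover forward: 760,000 × 1.0021479452 × 14.373 = ZAR 10,946,943.04.
Convert at spot and invest in ZAR: 760,000 × 13.920 × 1.0085821918 = ZAR 10,669,992.72.
The quoted forward overvalues AUD, so borrow ZAR, buy AUD at spot, deposit the AUD at 2.24%, and sell the proceeds forward at 14.373.
Profit = 10,946,943.04 − 10,669,992.72 = ZAR 276,950.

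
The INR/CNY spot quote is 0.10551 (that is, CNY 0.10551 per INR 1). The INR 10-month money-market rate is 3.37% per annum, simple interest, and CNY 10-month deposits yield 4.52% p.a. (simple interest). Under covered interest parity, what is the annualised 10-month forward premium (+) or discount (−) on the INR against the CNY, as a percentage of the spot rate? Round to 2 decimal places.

T = 10/12 years.
F = S · g_CNY/g_INR = 0.10551 × 1.0376667/1.0280833 = 0.10649352.
(F − S)/S ÷ T = (0.10649352 − 0.10551)/0.10551/(10/12) = 0.011186 → 1.12%.

+1.12%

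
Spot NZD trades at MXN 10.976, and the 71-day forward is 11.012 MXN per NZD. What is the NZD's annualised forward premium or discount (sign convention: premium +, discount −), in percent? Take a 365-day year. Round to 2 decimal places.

T = 71/365 years.
(F − S)/S = (11.012 − 10.976)/10.976 = 0.0032799.
Per annum: 0.0032799 / (71/365) = 0.016861 = 1.69%.

+1.69%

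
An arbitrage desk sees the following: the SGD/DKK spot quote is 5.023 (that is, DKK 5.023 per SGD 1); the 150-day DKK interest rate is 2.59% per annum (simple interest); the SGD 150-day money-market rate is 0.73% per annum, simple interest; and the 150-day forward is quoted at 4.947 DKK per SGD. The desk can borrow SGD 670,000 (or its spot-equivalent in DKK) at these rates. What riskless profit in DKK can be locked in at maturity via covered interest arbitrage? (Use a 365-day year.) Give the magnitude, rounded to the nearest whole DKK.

DKK 76,797

T = 150/365 years.
Keep in SGD, deliver into the forward: 670,000·1.003000·4.947 = DKK 3,324,433.47.
Swap to DKK now, deposit: 670,000·5.023·1.010643836 = DKK 3,401,230.87.
The quoted forward undervalues SGD, so borrow SGD, convert to DKK at spot, deposit the DKK at 2.59%, and buy SGD forward at 4.947 to cover the loan.
Arbitrage profit = |3,324,433.47 − 3,401,230.87| = DKK 76,797.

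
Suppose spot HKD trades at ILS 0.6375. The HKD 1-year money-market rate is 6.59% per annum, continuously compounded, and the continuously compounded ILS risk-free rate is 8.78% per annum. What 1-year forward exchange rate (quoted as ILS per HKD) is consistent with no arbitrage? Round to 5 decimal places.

T = 1 year.
Growth of 1 ILS over T: e^(0.0878×1) = 1.0917697.
Growth of 1 HKD over T: e^(0.0659×1) = 1.0681199.
So F = 0.6375 × 1.0917697 / 1.0681199 = 0.6516152 (ILS/HKD).

0.65162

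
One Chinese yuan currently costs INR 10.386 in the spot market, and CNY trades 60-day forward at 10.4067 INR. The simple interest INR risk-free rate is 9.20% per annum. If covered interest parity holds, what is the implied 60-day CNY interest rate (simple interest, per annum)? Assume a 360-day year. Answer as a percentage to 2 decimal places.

7.99%

T = 60/360 years.
CIP gives F = S · g_INR/g_CNY, so g_INR/g_CNY = 10.4067/10.386 = 1.0019931.
The INR side grows by 1 + 0.0920×60/360 = 1.0153333.
Hence g_CNY = 1.0133137.
(1.0133137 − 1)/T = 0.079882, i.e. 7.99%.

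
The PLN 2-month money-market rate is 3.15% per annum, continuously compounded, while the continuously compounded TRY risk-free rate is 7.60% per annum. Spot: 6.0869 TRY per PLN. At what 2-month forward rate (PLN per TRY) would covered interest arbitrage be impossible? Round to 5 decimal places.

T = 2/12 years.
TRY accumulates by e^(0.0760×2/12) = 1.0127472.
PLN growth factor: e^(0.0315×2/12) = 1.0052638.
Forward (TRY per PLN) = 6.0869 × 1.0127472 / 1.0052638 = 6.132212.
Quoted the other way: 1/6.132212 = 0.16307 PLN per TRY.

0.16307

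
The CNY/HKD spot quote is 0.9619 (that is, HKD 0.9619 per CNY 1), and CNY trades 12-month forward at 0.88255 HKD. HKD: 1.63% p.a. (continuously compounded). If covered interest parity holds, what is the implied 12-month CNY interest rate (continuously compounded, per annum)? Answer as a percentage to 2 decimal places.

10.24%

T = 1 year.
By CIP, F/S equals the HKD-to-CNY growth ratio: 0.88255/0.9619 = 0.9175070.
The HKD side grows by e^(0.0163×1) = 1.0164336.
Hence g_CNY = 1.1078211.
r = ln(1.1078211)/1 = 0.102395 → 10.24%.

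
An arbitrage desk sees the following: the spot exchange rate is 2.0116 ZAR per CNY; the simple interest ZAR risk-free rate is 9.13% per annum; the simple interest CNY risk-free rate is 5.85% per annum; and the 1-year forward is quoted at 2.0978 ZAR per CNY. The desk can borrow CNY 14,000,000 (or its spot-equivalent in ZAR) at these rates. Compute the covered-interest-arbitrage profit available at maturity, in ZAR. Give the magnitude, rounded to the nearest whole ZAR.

T = 1 year.
Invest the CNY and cover forward: 14,000,000 × 1.058500 × 2.0978 = ZAR 31,087,298.20.
Convert at spot and invest in ZAR: 14,000,000 × 2.0116 × 1.091300 = ZAR 30,733,627.12.
The quoted forward overvalues CNY, so borrow ZAR, buy CNY at spot, deposit the CNY at 5.85%, and sell the proceeds forward at 2.0978.
Arbitrage profit = |31,087,298.20 − 30,733,627.12| = ZAR 353,671.

ZAR 353,671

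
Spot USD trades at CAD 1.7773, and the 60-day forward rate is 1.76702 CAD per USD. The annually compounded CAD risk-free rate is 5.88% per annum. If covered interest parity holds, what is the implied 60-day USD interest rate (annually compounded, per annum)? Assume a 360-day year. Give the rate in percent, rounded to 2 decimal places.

9.63%

T = 60/360 years.
F/S = 1.76702/1.7773 = 0.9942159 = (growth of CAD) / (growth of USD).
CAD growth factor: (1 + 0.0588)^(60/360) = 1.0095682.
So the USD growth factor = 1.0154416.
r = 1.0154416^(360/60) − 1 = 0.096301 → 9.63%.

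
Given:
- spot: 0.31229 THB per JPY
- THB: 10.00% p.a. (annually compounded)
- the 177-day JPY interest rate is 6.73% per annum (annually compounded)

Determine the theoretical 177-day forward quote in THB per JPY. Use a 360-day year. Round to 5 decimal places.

0.31696

T = 177/360 years.
THB growth factor: (1 + 0.1000)^(177/360) = 1.0479762.
Growth of 1 JPY over T: (1 + 0.0673)^(177/360) = 1.0325415.
Forward (THB per JPY) = 0.31229 × 1.0479762 / 1.0325415 = 0.3169582.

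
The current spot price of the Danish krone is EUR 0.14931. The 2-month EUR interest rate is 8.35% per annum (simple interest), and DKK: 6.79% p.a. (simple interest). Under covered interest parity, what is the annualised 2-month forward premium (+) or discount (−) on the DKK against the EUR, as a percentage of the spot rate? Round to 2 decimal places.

+1.54%

T = 2/12 years.
F = S · g_EUR/g_DKK = 0.14931 × 1.0139167/1.0113167 = 0.14969386.
Annualised premium = (F − S)/S × (1/T) = (0.14969386 − 0.14931)/0.14931 ÷ (2/12) = 1.54%.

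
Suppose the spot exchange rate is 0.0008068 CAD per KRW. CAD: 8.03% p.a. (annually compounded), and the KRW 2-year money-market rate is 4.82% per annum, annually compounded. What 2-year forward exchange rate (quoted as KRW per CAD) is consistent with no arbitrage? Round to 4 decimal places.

T = 2 years.
CAD growth factor: (1 + 0.0803)^2 = 1.16704809.
KRW accumulates by (1 + 0.0482)^2 = 1.09872324.
So F = 0.0008068 × 1.16704809 / 1.09872324 = 0.0008569714053 (CAD/KRW).
Invert for KRW per CAD: 1 / 0.0008569714053 = 1166.9001.

1166.9001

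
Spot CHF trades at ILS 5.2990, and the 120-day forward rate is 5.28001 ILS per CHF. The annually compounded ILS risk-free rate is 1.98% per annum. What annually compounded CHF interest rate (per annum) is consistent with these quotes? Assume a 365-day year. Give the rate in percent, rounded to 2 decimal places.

3.10%

T = 120/365 years.
By CIP, F/S equals the ILS-to-CHF growth ratio: 5.28001/5.299 = 0.9964163.
ILS growth factor: (1 + 0.0198)^(120/365) = 1.0064668.
Hence g_CHF = 1.0100866.
r = 1.0100866^(365/120) − 1 = 0.030997 → 3.10%.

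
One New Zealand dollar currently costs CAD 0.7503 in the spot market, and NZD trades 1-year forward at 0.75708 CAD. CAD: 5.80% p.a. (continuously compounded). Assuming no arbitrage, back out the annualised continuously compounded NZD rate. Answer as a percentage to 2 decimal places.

4.90%

T = 1 year.
CIP gives F = S · g_CAD/g_NZD, so g_CAD/g_NZD = 0.75708/0.7503 = 1.0090364.
The CAD side grows by e^(0.0580×1) = 1.059715.
That pins the NZD growth at 1.0502247.
r = ln(1.0502247)/1 = 0.049004 → 4.90%.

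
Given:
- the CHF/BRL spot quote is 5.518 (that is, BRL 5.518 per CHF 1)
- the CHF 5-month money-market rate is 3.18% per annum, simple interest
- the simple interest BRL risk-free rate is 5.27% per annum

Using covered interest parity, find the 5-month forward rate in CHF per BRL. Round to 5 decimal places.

T = 5/12 years.
BRL growth factor: 1 + 0.0527×5/12 = 1.0219583.
CHF growth factor: 1 + 0.0318×5/12 = 1.013250.
So F = 5.518 × 1.0219583 / 1.013250 = 5.565424 (BRL/CHF).
Quoted the other way: 1/5.565424 = 0.17968 CHF per BRL.

0.17968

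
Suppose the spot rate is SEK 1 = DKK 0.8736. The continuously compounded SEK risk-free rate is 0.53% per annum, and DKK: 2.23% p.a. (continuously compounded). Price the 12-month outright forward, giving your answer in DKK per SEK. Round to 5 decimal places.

T = 1 year.
Growth of 1 DKK over T: e^(0.0223×1) = 1.0225505.
SEK growth factor: e^(0.0053×1) = 1.0053141.
Forward (DKK per SEK) = 0.8736 × 1.0225505 / 1.0053141 = 0.8885781.

0.88858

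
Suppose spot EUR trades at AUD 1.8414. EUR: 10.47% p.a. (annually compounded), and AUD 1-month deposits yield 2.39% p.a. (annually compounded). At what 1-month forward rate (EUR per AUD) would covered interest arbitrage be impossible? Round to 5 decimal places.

T = 1/12 years.
AUD growth factor: (1 + 0.0239)^(1/12) = 1.0019702.
Growth of 1 EUR over T: (1 + 0.1047)^(1/12) = 1.0083323.
Forward (AUD per EUR) = 1.8414 × 1.0019702 / 1.0083323 = 1.829782.
Invert for EUR per AUD: 1 / 1.829782 = 0.54651.

0.54651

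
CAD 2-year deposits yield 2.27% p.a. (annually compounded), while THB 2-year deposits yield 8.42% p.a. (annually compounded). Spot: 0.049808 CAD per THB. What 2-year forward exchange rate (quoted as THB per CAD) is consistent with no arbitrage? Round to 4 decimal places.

22.5644

T = 2 years.
CAD growth factor: (1 + 0.0227)^2 = 1.04591529.
THB accumulates by (1 + 0.0842)^2 = 1.17548964.
CIP: F = S · (grow CAD)/(grow THB) = 0.049808 × 1.04591529/1.17548964 = 0.044317659 CAD per THB.
Quoted the other way: 1/0.044317659 = 22.5644 THB per CAD.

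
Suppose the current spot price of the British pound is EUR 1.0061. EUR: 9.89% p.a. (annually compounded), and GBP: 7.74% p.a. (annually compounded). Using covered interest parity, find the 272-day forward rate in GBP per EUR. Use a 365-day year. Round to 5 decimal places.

T = 272/365 years.
EUR accumulates by (1 + 0.0989)^(272/365) = 1.0728086.
GBP accumulates by (1 + 0.0774)^(272/365) = 1.0571278.
CIP: F = S · (grow EUR)/(grow GBP) = 1.0061 × 1.0728086/1.0571278 = 1.021024 EUR per GBP.
Quoted the other way: 1/1.021024 = 0.97941 GBP per EUR.

0.97941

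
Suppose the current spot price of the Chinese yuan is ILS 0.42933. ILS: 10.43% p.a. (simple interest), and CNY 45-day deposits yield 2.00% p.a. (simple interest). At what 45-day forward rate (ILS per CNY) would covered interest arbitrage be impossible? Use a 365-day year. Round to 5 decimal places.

T = 45/365 years.
ILS accumulates by 1 + 0.1043×45/365 = 1.0128589.
Growth of 1 CNY over T: 1 + 0.0200×45/365 = 1.0024658.
So F = 0.42933 × 1.0128589 / 1.0024658 = 0.4337811 (ILS/CNY).

0.43378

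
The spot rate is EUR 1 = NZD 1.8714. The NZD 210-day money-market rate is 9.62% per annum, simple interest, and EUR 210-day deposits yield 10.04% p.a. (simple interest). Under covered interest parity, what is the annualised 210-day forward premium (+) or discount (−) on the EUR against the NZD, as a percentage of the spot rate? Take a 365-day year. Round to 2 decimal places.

T = 210/365 years.
No-arbitrage forward: 1.8714 × 1.0553479 / 1.0577644 = 1.8671247 NZD/EUR.
Annualised premium = (F − S)/S × (1/T) = (1.8671247 − 1.8714)/1.8714 ÷ (210/365) = -0.40%.

-0.40%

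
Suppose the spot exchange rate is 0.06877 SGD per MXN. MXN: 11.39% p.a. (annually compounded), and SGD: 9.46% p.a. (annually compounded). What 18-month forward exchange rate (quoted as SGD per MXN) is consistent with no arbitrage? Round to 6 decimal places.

T = 18/12 years.
SGD growth factor: (1 + 0.0946)^(18/12) = 1.1452048.
MXN accumulates by (1 + 0.1139)^(18/12) = 1.1756263.
So F = 0.06877 × 1.1452048 / 1.1756263 = 0.06699045 (SGD/MXN).

0.066990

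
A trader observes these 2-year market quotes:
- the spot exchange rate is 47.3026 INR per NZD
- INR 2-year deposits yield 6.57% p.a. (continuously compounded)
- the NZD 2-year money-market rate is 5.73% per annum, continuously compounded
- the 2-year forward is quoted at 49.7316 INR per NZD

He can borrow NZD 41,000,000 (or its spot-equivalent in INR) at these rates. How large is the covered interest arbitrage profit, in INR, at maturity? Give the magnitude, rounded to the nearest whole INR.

T = 2 years.
Keep in NZD, deliver into the forward: 41,000,000·1.121424777935·49.7316 = INR 2,286,580,187.94.
Swap to INR now, deposit: 41,000,000·47.3026·1.140423859634 = INR 2,211,745,560.17.
The quoted forward overvalues NZD, so borrow INR, buy NZD at spot, deposit the NZD at 5.73%, and sell the proceeds forward at 49.7316.
Profit = 2,286,580,187.94 − 2,211,745,560.17 = INR 74,834,628.

INR 74,834,628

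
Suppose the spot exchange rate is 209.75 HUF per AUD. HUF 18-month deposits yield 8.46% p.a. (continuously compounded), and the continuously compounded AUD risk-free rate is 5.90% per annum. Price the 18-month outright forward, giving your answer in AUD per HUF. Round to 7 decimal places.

T = 18/12 years.
Growth of 1 HUF over T: e^(0.0846×18/12) = 1.1353035.
AUD accumulates by e^(0.0590×18/12) = 1.0925343.
Forward (HUF per AUD) = 209.75 × 1.1353035 / 1.0925343 = 217.9610.
Invert for AUD per HUF: 1 / 217.9610 = 0.0045880.

0.0045880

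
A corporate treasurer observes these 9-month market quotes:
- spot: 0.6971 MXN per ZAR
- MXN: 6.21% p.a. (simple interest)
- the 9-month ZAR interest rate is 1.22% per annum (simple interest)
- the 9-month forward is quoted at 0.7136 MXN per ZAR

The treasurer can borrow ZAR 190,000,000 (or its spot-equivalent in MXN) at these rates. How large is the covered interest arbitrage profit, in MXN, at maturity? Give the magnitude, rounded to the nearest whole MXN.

MXN 1,793,219

T = 9/12 years.
Route A — deposit ZAR, sell forward: 190,000,000 × 1.009150 × 0.7136 = MXN 136,824,593.60.
Route B — convert at spot, deposit MXN: 190,000,000 × 0.6971 × 1.046575 = MXN 138,617,812.18.
The quoted forward undervalues ZAR, so borrow ZAR, convert to MXN at spot, deposit the MXN at 6.21%, and buy ZAR forward at 0.7136 to cover the loan.
The gap between the two covered legs is MXN 1,793,219.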